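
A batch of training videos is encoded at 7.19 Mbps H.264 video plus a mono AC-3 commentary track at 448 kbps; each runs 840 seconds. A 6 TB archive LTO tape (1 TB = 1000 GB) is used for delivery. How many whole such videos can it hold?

Audio: 448 kbps = 0.448 Mbps.
Total bitrate: 7.638 Mbps.
Per item: 7.638 Mbps × 840 s = 6,416 Mb = 802.0 MB.
Capacity: 6 TB = 48,000,000 Mb; 7481.39 items → 7481 complete.

7481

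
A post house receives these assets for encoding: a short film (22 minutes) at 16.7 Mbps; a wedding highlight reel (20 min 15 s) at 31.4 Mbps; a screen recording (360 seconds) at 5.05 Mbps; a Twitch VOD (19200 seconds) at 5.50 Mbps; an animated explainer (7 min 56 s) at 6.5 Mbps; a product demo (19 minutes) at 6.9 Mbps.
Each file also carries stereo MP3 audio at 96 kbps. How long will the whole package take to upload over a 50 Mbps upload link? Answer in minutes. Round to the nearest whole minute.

60 minutes

Audio: 96 kbps = 0.096 Mbps.
short film: 16.796 Mbps × 1320 s = 22170.7 Mb
wedding highlight reel: 31.496 Mbps × 1215 s = 38267.6 Mb
screen recording: 5.146 Mbps × 360 s = 1852.6 Mb
Twitch VOD: 5.596 Mbps × 19200 s = 107443.2 Mb
animated explainer: 6.596 Mbps × 476 s = 3139.7 Mb
product demo: 6.996 Mbps × 1140 s = 7975.4 Mb
Total: 180849.3 Mb = 22606.2 MB.
At 50 Mbps: 180849.3 / 50 = 3617 s ≈ 60.3 minutes.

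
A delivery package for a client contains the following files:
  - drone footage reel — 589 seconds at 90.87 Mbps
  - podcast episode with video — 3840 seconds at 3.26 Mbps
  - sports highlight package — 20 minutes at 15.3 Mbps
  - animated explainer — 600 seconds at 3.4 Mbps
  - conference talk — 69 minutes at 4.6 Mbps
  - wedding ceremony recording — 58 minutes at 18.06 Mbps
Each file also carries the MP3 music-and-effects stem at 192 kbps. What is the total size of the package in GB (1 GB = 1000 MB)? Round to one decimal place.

Audio: 192 kbps = 0.192 Mbps.
drone footage reel: 91.062 Mbps × 589 s = 53635.5 Mb
podcast episode with video: 3.452 Mbps × 3840 s = 13255.7 Mb
sports highlight package: 15.492 Mbps × 1200 s = 18590.4 Mb
animated explainer: 3.592 Mbps × 600 s = 2155.2 Mb
conference talk: 4.792 Mbps × 4140 s = 19838.9 Mb
wedding ceremony recording: 18.252 Mbps × 3480 s = 63517.0 Mb
Total: 170992.6 Mb = 21374.1 MB.
= 21.37 GB.

21.4 GB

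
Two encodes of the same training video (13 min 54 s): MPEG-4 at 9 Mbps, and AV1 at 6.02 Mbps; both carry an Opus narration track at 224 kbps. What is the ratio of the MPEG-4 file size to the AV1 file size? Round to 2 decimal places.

1.48

13 min 54 s = 834 s
Audio: 224 kbps = 0.224 Mbps.
MPEG-4: 9.224 Mbps × 834 s = 7692.8 Mb = 0.962 GB.
AV1: 6.244 Mbps × 834 s = 5207.5 Mb = 0.651 GB.
Ratio: 0.962 / 0.651 = 1.477.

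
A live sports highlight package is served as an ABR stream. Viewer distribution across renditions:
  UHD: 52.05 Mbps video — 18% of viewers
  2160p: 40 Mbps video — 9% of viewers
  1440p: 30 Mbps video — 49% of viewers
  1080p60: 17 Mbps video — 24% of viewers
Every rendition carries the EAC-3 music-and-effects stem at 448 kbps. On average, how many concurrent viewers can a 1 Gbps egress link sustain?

Audio: 448 kbps = 0.448 Mbps.
Average per-viewer bitrate: 0.18×52.498 + 0.09×40.448 + 0.49×30.448 + 0.24×17.448 = 32.197 Mbps.
1 Gbps = 1,000 Mbps; 1,000 / 32.197 = 31.06 → 31.

31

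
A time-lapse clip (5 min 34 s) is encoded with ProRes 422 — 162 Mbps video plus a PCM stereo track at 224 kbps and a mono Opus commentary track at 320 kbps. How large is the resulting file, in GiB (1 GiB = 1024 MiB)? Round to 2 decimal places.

5 min 34 s = 334 s
Audio total: 224 + 320 = 544 kbps = 0.544 Mbps.
Total bitrate: 162 + 0.544 = 162.544 Mbps.
Stream data: 162.544 Mbps × 334 s = 54289.7 Mb.
54,290 Mb = 6,786,212,000 bytes ÷ 1,073,741,824 = 6.320 GiB.

6.32 GiB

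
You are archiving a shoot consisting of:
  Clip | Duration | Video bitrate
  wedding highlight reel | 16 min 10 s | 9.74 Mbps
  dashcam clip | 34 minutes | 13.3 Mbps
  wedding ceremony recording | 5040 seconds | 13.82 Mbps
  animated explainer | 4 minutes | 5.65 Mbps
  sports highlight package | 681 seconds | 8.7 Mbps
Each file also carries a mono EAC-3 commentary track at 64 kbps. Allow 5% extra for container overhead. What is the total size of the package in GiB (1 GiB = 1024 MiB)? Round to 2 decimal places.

13.95 GiB

Audio: 64 kbps = 0.064 Mbps.
wedding highlight reel: 9.804 Mbps × 970 s × 1.05 = 9985.4 Mb
dashcam clip: 13.364 Mbps × 2040 s × 1.05 = 28625.7 Mb
wedding ceremony recording: 13.884 Mbps × 5040 s × 1.05 = 73474.1 Mb
animated explainer: 5.714 Mbps × 240 s × 1.05 = 1439.9 Mb
sports highlight package: 8.764 Mbps × 681 s × 1.05 = 6266.7 Mb
Total: 119791.8 Mb = 14974.0 MB.
= 13.95 GiB.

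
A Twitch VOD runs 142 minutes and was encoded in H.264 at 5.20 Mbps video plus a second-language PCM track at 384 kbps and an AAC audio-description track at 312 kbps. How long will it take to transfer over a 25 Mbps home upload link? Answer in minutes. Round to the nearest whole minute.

33 minutes

142 min = 8520 s
Audio total: 384 + 312 = 696 kbps = 0.696 Mbps.
Total bitrate: 5.896 Mbps.
File: 5.896 Mbps × 8520 s = 50233.9 Mb.
At 25 Mbps: 50233.9 / 25 = 2009.4 s ≈ 33.5 minutes.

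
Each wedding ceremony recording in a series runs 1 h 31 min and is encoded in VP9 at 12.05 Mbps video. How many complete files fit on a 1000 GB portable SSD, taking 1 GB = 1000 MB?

121

1 h 31 min = 91 min = 5460 s
Per item: 12.050 Mbps × 5460 s = 65,793 Mb = 8,224 MB.
Capacity: 1000 GB = 8,000,000 Mb; 121.59 items → 121 complete.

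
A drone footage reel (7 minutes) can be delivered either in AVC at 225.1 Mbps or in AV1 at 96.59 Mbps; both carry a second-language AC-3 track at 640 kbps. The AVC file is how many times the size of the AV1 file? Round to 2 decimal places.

7 min = 420 s
Audio: 640 kbps = 0.640 Mbps.
AVC: 225.740 Mbps × 420 s = 94810.8 Mb = 11.037 GiB.
AV1: 97.230 Mbps × 420 s = 40836.6 Mb = 4.754 GiB.
Ratio: 11.037 / 4.754 = 2.322.

2.32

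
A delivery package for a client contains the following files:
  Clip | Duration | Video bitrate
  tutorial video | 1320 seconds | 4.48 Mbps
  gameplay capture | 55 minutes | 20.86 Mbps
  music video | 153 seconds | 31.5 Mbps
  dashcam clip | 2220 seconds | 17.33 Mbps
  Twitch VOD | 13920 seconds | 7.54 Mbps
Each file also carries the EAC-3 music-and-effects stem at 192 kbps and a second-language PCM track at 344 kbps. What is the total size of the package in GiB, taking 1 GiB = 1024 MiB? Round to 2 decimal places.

Audio total: 192 + 344 = 536 kbps = 0.536 Mbps.
tutorial video: 5.016 Mbps × 1320 s = 6621.1 Mb
gameplay capture: 21.396 Mbps × 3300 s = 70606.8 Mb
music video: 32.036 Mbps × 153 s = 4901.5 Mb
dashcam clip: 17.866 Mbps × 2220 s = 39662.5 Mb
Twitch VOD: 8.076 Mbps × 13920 s = 112417.9 Mb
Total: 234209.9 Mb = 29276.2 MB.
= 27.27 GiB.

27.27 GiB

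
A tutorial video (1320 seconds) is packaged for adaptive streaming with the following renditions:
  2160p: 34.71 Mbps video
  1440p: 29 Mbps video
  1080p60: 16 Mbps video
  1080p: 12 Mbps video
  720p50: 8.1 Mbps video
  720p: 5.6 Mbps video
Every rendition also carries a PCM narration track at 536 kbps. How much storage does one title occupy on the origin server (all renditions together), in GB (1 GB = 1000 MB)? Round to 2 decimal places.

17.92 GB

Audio: 536 kbps = 0.536 Mbps.
Sum of rendition bitrates: (34.71+0.536) + (29+0.536) + (16+0.536) + (12+0.536) + (8.1+0.536) + (5.6+0.536) = 108.626 Mbps.
× 1320 s = 143,386 Mb = 17,923 MB = 17.92 GB.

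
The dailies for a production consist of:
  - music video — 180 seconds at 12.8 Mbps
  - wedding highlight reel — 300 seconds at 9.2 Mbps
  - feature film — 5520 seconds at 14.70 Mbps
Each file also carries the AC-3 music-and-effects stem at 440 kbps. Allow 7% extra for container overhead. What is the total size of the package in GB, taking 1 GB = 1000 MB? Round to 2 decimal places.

11.88 GB

Audio: 440 kbps = 0.440 Mbps.
music video: 13.240 Mbps × 180 s × 1.07 = 2550.0 Mb
wedding highlight reel: 9.640 Mbps × 300 s × 1.07 = 3094.4 Mb
feature film: 15.140 Mbps × 5520 s × 1.07 = 89422.9 Mb
Total: 95067.4 Mb = 11883.4 MB.
= 11.88 GB.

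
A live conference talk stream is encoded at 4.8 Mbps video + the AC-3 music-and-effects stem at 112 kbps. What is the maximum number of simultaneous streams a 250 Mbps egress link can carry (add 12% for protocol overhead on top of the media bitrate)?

45

Audio: 112 kbps = 0.112 Mbps.
Per-viewer media rate: 4.912 Mbps.
On the wire with 12% overhead: 5.501 Mbps.
250 Mbps = 250.0 Mbps; 250.0 / 5.501 = 45.44 → 45 viewers.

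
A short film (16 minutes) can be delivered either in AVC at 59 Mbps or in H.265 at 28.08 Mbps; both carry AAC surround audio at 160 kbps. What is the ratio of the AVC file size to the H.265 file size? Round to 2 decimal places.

16 min = 960 s
Audio: 160 kbps = 0.160 Mbps.
AVC: 59.160 Mbps × 960 s = 56793.6 Mb = 6.612 GiB.
H.265: 28.240 Mbps × 960 s = 27110.4 Mb = 3.156 GiB.
Ratio: 6.612 / 3.156 = 2.095.

2.09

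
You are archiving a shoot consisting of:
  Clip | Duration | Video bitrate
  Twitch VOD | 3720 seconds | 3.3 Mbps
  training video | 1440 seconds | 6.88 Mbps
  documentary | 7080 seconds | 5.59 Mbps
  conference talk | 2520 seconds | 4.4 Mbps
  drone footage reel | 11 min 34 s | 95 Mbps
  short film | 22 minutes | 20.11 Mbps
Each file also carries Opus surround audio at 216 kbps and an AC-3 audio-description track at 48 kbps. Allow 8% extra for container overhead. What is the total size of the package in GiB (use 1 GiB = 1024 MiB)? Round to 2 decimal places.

Audio total: 216 + 48 = 264 kbps = 0.264 Mbps.
Twitch VOD: 3.564 Mbps × 3720 s × 1.08 = 14318.7 Mb
training video: 7.144 Mbps × 1440 s × 1.08 = 11110.3 Mb
documentary: 5.854 Mbps × 7080 s × 1.08 = 44762.0 Mb
conference talk: 4.664 Mbps × 2520 s × 1.08 = 12693.5 Mb
drone footage reel: 95.264 Mbps × 694 s × 1.08 = 71402.3 Mb
short film: 20.374 Mbps × 1320 s × 1.08 = 29045.2 Mb
Total: 183332.1 Mb = 22916.5 MB.
= 21.34 GiB.

21.34 GiB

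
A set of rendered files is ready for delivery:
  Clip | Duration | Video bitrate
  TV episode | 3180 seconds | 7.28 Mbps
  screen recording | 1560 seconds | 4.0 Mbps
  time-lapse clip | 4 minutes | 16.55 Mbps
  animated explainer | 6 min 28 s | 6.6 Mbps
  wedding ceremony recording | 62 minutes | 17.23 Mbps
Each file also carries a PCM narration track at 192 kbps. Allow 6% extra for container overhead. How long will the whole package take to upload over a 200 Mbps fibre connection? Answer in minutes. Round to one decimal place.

Audio: 192 kbps = 0.192 Mbps.
TV episode: 7.472 Mbps × 3180 s × 1.06 = 25186.6 Mb
screen recording: 4.192 Mbps × 1560 s × 1.06 = 6931.9 Mb
time-lapse clip: 16.742 Mbps × 240 s × 1.06 = 4259.2 Mb
animated explainer: 6.792 Mbps × 388 s × 1.06 = 2793.4 Mb
wedding ceremony recording: 17.422 Mbps × 3720 s × 1.06 = 68698.4 Mb
Total: 107869.5 Mb = 13483.7 MB.
At 200 Mbps: 107869.5 / 200 = 539 s ≈ 8.99 minutes.

9.0 minutes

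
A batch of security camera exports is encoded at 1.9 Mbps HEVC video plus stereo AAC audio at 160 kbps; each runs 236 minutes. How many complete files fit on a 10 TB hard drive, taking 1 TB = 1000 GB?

2742

236 min = 14160 s
Audio: 160 kbps = 0.160 Mbps.
Total bitrate: 2.060 Mbps.
Per item: 2.060 Mbps × 14160 s = 29,170 Mb = 3,646 MB.
Capacity: 10 TB = 80,000,000 Mb; 2742.58 items → 2742 complete.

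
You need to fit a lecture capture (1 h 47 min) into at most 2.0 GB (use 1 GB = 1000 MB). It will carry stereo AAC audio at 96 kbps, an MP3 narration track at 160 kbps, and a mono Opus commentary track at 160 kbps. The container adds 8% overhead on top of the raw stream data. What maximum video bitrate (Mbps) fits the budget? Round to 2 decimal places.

1.89 Mbps

Budget: 2.0 GB = 16000.0 Mb.
Stream payload after overhead: 16000.0 / 1.08 = 14814.8 Mb.
1 h 47 min = 107 min = 6420 s
Total bitrate budget: 14814.8 Mb / 6420 s = 2.308 Mbps.
Audio total: 96 + 160 + 160 = 416 kbps = 0.416 Mbps.
Video: 2.308 − 0.416 = 1.892 Mbps.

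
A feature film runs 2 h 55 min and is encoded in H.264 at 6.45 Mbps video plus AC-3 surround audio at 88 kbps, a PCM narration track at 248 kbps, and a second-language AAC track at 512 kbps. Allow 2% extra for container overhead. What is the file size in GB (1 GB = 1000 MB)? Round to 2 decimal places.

2 h 55 min = 175 min = 10500 s
Audio total: 88 + 248 + 512 = 848 kbps = 0.848 Mbps.
Total bitrate: 6.45 + 0.848 = 7.298 Mbps.
Stream data: 7.298 Mbps × 10500 s = 76629.0 Mb.
With 2% container overhead: ×1.02.
78,162 Mb ÷ 8 = 9,770 MB → 9.770 GB.

9.77 GB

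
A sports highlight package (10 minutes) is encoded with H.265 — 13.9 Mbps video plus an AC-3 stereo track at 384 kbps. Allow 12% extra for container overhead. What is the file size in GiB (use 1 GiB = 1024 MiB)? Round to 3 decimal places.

1.117 GiB

10 min = 600 s
Audio: 384 kbps = 0.384 Mbps.
Total bitrate: 13.9 + 0.384 = 14.284 Mbps.
Stream data: 14.284 Mbps × 600 s = 8570.4 Mb.
With 12% container overhead: ×1.12.
9,599 Mb = 1,199,856,000 bytes ÷ 1,073,741,824 = 1.117 GiB.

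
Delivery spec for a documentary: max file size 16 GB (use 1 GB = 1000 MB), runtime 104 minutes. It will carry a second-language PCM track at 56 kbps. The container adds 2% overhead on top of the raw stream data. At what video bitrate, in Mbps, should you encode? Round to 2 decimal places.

Budget: 16 GB = 128000.0 Mb.
Stream payload after overhead: 128000.0 / 1.02 = 125490.2 Mb.
104 min = 6240 s
Total bitrate budget: 125490.2 Mb / 6240 s = 20.111 Mbps.
Audio: 56 kbps = 0.056 Mbps.
Video: 20.111 − 0.056 = 20.055 Mbps.

20.05 Mbps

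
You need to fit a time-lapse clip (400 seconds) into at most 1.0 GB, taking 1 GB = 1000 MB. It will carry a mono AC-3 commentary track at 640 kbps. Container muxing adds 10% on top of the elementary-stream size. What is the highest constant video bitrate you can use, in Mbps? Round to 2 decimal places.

Budget: 1.0 GB = 8000.0 Mb.
Stream payload after overhead: 8000.0 / 1.10 = 7272.7 Mb.
Total bitrate budget: 7272.7 Mb / 400 s = 18.182 Mbps.
Audio: 640 kbps = 0.640 Mbps.
Video: 18.182 − 0.640 = 17.542 Mbps.

17.54 Mbps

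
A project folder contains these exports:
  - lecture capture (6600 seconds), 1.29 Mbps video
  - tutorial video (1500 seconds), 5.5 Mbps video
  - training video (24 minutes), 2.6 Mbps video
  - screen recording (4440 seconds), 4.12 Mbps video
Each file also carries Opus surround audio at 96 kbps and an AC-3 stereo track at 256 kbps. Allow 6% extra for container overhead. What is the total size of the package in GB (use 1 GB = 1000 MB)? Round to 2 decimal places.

5.79 GB

Audio total: 96 + 256 = 352 kbps = 0.352 Mbps.
lecture capture: 1.642 Mbps × 6600 s × 1.06 = 11487.4 Mb
tutorial video: 5.852 Mbps × 1500 s × 1.06 = 9304.7 Mb
training video: 2.952 Mbps × 1440 s × 1.06 = 4505.9 Mb
screen recording: 4.472 Mbps × 4440 s × 1.06 = 21047.0 Mb
Total: 46345.1 Mb = 5793.1 MB.
= 5.793 GB.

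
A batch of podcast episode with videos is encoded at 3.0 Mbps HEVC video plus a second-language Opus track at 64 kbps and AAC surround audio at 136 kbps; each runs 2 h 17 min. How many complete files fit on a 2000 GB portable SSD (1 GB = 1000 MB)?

2 h 17 min = 137 min = 8220 s
Audio total: 64 + 136 = 200 kbps = 0.200 Mbps.
Total bitrate: 3.200 Mbps.
Per item: 3.200 Mbps × 8220 s = 26,304 Mb = 3,288 MB.
Capacity: 2000 GB = 16,000,000 Mb; 608.27 items → 608 complete.

608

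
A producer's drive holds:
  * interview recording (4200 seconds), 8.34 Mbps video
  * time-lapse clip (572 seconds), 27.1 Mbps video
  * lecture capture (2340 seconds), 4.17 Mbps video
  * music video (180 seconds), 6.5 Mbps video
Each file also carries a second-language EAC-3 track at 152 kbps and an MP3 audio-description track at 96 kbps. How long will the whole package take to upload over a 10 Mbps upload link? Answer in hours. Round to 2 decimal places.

Audio total: 152 + 96 = 248 kbps = 0.248 Mbps.
interview recording: 8.588 Mbps × 4200 s = 36069.6 Mb
time-lapse clip: 27.348 Mbps × 572 s = 15643.1 Mb
lecture capture: 4.418 Mbps × 2340 s = 10338.1 Mb
music video: 6.748 Mbps × 180 s = 1214.6 Mb
Total: 63265.4 Mb = 7908.2 MB.
At 10 Mbps: 63265.4 / 10 = 6327 s ≈ 1.76 hours.

1.76 hours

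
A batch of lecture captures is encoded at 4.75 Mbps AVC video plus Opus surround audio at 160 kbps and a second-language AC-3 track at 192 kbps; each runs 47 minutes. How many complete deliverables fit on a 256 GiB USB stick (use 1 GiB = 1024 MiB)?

152

47 min = 2820 s
Audio total: 160 + 192 = 352 kbps = 0.352 Mbps.
Total bitrate: 5.102 Mbps.
Per item: 5.102 Mbps × 2820 s = 14,388 Mb = 1,798 MB.
Capacity: 256 GiB = 2,199,023 Mb; 152.84 items → 152 complete.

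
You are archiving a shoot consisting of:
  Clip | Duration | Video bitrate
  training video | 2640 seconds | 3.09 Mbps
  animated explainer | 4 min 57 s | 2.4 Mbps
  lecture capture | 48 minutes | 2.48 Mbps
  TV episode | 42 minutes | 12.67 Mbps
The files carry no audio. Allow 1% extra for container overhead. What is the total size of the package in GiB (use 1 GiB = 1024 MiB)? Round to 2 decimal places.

training video: 3.090 Mbps × 2640 s × 1.01 = 8239.2 Mb
animated explainer: 2.400 Mbps × 297 s × 1.01 = 719.9 Mb
lecture capture: 2.480 Mbps × 2880 s × 1.01 = 7213.8 Mb
TV episode: 12.670 Mbps × 2520 s × 1.01 = 32247.7 Mb
Total: 48420.6 Mb = 6052.6 MB.
= 5.637 GiB.

5.64 GiB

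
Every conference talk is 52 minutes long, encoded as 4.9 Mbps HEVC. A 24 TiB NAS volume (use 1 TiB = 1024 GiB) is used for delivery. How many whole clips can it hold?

13808

52 min = 3120 s
Per item: 4.900 Mbps × 3120 s = 15,288 Mb = 1,911 MB.
Capacity: 24 TiB = 211,106,233 Mb; 13808.62 items → 13808 complete.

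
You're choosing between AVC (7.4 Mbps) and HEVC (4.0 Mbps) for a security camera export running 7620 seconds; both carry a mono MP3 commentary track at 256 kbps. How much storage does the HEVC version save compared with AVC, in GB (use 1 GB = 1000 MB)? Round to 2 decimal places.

3.24 GB

Audio: 256 kbps = 0.256 Mbps.
AVC: 7.656 Mbps × 7620 s = 58338.7 Mb = 7.292 GB.
HEVC: 4.256 Mbps × 7620 s = 32430.7 Mb = 4.054 GB.
Saving: 7.292 − 4.054 = 3.239 GB.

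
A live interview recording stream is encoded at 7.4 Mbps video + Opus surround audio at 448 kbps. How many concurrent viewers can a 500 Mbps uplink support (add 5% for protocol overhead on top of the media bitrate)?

60

Audio: 448 kbps = 0.448 Mbps.
Per-viewer media rate: 7.848 Mbps.
On the wire with 5% overhead: 8.240 Mbps.
500 Mbps = 500.0 Mbps; 500.0 / 8.240 = 60.68 → 60 viewers.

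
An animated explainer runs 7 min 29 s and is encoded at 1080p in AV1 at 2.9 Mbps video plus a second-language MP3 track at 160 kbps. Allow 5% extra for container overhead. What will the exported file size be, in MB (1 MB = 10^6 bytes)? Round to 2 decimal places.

180.33 MB

7 min 29 s = 449 s
Audio: 160 kbps = 0.160 Mbps.
Total bitrate: 2.9 + 0.160 = 3.060 Mbps.
Stream data: 3.060 Mbps × 449 s = 1373.9 Mb.
With 5% container overhead: ×1.05.
1,443 Mb ÷ 8 = 180.3 MB → 180.3 MB.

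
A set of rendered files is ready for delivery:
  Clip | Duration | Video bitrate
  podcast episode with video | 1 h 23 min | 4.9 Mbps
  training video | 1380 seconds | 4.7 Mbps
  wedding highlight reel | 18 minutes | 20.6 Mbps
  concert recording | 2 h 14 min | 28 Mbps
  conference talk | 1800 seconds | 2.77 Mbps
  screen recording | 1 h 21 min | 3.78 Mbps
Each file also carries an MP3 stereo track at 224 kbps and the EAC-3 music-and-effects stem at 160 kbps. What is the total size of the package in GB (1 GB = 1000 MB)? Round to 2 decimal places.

38.76 GB

Audio total: 224 + 160 = 384 kbps = 0.384 Mbps.
podcast episode with video: 5.284 Mbps × 4980 s = 26314.3 Mb
training video: 5.084 Mbps × 1380 s = 7015.9 Mb
wedding highlight reel: 20.984 Mbps × 1080 s = 22662.7 Mb
concert recording: 28.384 Mbps × 8040 s = 228207.4 Mb
conference talk: 3.154 Mbps × 1800 s = 5677.2 Mb
screen recording: 4.164 Mbps × 4860 s = 20237.0 Mb
Total: 310114.6 Mb = 38764.3 MB.
= 38.76 GB.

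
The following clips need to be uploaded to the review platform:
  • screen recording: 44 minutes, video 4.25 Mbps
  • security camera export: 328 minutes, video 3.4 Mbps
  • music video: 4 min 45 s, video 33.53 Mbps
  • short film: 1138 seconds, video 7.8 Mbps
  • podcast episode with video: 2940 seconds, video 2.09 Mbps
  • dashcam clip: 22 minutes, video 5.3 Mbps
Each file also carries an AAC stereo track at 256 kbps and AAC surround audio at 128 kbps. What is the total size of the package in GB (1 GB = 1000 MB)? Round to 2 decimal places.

15.06 GB

Audio total: 256 + 128 = 384 kbps = 0.384 Mbps.
screen recording: 4.634 Mbps × 2640 s = 12233.8 Mb
security camera export: 3.784 Mbps × 19680 s = 74469.1 Mb
music video: 33.914 Mbps × 285 s = 9665.5 Mb
short film: 8.184 Mbps × 1138 s = 9313.4 Mb
podcast episode with video: 2.474 Mbps × 2940 s = 7273.6 Mb
dashcam clip: 5.684 Mbps × 1320 s = 7502.9 Mb
Total: 120458.2 Mb = 15057.3 MB.
= 15.06 GB.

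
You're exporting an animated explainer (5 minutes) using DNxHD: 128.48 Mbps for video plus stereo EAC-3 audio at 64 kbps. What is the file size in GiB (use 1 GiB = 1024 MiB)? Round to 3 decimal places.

5 min = 300 s
Audio: 64 kbps = 0.064 Mbps.
Total bitrate: 128.48 + 0.064 = 128.544 Mbps.
Stream data: 128.544 Mbps × 300 s = 38563.2 Mb.
38,563 Mb = 4,820,400,000 bytes ÷ 1,073,741,824 = 4.489 GiB.

4.489 GiB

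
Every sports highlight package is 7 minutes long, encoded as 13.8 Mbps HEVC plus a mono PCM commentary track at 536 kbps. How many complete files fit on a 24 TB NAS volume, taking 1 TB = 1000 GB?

31887

7 min = 420 s
Audio: 536 kbps = 0.536 Mbps.
Total bitrate: 14.336 Mbps.
Per item: 14.336 Mbps × 420 s = 6,021 Mb = 752.6 MB.
Capacity: 24 TB = 192,000,000 Mb; 31887.76 items → 31887 complete.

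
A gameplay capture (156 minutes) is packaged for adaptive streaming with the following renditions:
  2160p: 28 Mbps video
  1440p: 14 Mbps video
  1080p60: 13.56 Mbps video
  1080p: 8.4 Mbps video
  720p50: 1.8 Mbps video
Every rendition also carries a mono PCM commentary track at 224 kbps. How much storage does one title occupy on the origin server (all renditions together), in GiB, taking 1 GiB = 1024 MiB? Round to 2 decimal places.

156 min = 9360 s
Audio: 224 kbps = 0.224 Mbps.
Sum of rendition bitrates: (28+0.224) + (14+0.224) + (13.56+0.224) + (8.4+0.224) + (1.8+0.224) = 66.880 Mbps.
× 9360 s = 625,997 Mb = 78,250 MB = 72.88 GiB.

72.88 GiB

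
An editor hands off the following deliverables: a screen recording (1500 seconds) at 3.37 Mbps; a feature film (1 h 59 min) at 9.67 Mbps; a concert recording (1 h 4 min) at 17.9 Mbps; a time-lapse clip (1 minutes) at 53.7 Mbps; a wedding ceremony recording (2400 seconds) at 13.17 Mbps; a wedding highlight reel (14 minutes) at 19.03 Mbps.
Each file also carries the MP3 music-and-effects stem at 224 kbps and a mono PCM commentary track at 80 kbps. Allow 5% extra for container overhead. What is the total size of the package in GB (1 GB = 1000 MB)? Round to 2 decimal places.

Audio total: 224 + 80 = 304 kbps = 0.304 Mbps.
screen recording: 3.674 Mbps × 1500 s × 1.05 = 5786.6 Mb
feature film: 9.974 Mbps × 7140 s × 1.05 = 74775.1 Mb
concert recording: 18.204 Mbps × 3840 s × 1.05 = 73398.5 Mb
time-lapse clip: 54.004 Mbps × 60 s × 1.05 = 3402.3 Mb
wedding ceremony recording: 13.474 Mbps × 2400 s × 1.05 = 33954.5 Mb
wedding highlight reel: 19.334 Mbps × 840 s × 1.05 = 17052.6 Mb
Total: 208369.5 Mb = 26046.2 MB.
= 26.05 GB.

26.05 GB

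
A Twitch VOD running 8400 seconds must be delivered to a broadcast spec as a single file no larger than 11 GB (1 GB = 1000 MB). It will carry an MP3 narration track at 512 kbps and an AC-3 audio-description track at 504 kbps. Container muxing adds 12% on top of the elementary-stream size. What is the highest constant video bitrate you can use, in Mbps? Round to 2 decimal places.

Budget: 11 GB = 88000.0 Mb.
Stream payload after overhead: 88000.0 / 1.12 = 78571.4 Mb.
Total bitrate budget: 78571.4 Mb / 8400 s = 9.354 Mbps.
Audio total: 512 + 504 = 1016 kbps = 1.016 Mbps.
Video: 9.354 − 1.016 = 8.338 Mbps.

8.34 Mbps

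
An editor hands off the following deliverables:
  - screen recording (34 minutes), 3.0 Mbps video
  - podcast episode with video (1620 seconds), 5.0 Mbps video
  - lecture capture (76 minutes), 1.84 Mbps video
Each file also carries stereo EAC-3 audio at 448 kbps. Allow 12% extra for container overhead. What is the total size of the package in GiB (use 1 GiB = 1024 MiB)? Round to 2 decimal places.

Audio: 448 kbps = 0.448 Mbps.
screen recording: 3.448 Mbps × 2040 s × 1.12 = 7878.0 Mb
podcast episode with video: 5.448 Mbps × 1620 s × 1.12 = 9884.9 Mb
lecture capture: 2.288 Mbps × 4560 s × 1.12 = 11685.3 Mb
Total: 29448.1 Mb = 3681.0 MB.
= 3.428 GiB.

3.43 GiB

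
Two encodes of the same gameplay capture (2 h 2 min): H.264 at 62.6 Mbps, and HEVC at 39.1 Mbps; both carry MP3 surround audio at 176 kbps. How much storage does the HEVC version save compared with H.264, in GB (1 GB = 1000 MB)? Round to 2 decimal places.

21.50 GB

2 h 2 min = 122 min = 7320 s
Audio: 176 kbps = 0.176 Mbps.
H.264: 62.776 Mbps × 7320 s = 459520.3 Mb = 57.440 GB.
HEVC: 39.276 Mbps × 7320 s = 287500.3 Mb = 35.938 GB.
Saving: 57.440 − 35.938 = 21.503 GB.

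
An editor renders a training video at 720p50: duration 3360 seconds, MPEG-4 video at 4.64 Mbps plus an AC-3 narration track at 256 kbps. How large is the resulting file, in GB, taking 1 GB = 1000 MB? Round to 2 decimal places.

2.06 GB

Audio: 256 kbps = 0.256 Mbps.
Total bitrate: 4.64 + 0.256 = 4.896 Mbps.
Stream data: 4.896 Mbps × 3360 s = 16450.6 Mb.
16,451 Mb ÷ 8 = 2,056 MB → 2.056 GB.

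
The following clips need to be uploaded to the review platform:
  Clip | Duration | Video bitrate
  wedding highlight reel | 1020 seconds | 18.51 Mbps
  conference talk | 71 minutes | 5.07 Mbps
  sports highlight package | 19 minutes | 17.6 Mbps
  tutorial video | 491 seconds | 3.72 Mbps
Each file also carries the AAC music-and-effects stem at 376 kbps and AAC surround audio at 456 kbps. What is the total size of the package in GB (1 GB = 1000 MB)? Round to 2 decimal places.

Audio total: 376 + 456 = 832 kbps = 0.832 Mbps.
wedding highlight reel: 19.342 Mbps × 1020 s = 19728.8 Mb
conference talk: 5.902 Mbps × 4260 s = 25142.5 Mb
sports highlight package: 18.432 Mbps × 1140 s = 21012.5 Mb
tutorial video: 4.552 Mbps × 491 s = 2235.0 Mb
Total: 68118.9 Mb = 8514.9 MB.
= 8.515 GB.

8.51 GB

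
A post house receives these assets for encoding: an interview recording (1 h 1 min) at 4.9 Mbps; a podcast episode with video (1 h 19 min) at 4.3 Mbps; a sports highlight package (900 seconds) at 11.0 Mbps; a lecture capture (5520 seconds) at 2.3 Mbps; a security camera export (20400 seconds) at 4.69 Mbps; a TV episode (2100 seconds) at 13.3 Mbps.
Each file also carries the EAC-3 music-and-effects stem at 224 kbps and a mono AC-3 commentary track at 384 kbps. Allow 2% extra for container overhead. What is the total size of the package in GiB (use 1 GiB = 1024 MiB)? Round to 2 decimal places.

24.60 GiB

Audio total: 224 + 384 = 608 kbps = 0.608 Mbps.
interview recording: 5.508 Mbps × 3660 s × 1.02 = 20562.5 Mb
podcast episode with video: 4.908 Mbps × 4740 s × 1.02 = 23729.2 Mb
sports highlight package: 11.608 Mbps × 900 s × 1.02 = 10656.1 Mb
lecture capture: 2.908 Mbps × 5520 s × 1.02 = 16373.2 Mb
security camera export: 5.298 Mbps × 20400 s × 1.02 = 110240.8 Mb
TV episode: 13.908 Mbps × 2100 s × 1.02 = 29790.9 Mb
Total: 211352.7 Mb = 26419.1 MB.
= 24.60 GiB.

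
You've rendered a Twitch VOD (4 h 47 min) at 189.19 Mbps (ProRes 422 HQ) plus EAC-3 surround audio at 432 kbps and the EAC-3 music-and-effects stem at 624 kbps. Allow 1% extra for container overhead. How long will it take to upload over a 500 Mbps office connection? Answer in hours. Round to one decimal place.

4 h 47 min = 287 min = 17220 s
Audio total: 432 + 624 = 1056 kbps = 1.056 Mbps.
Total bitrate: 190.246 Mbps.
File: 190.246 Mbps × 17220 s = 3276036.1 Mb.
With 1% container overhead: ×1.01. → 3308796.5 Mb.
At 500 Mbps: 3308796.5 / 500 = 6617.6 s ≈ 1.84 hours.

1.8 hours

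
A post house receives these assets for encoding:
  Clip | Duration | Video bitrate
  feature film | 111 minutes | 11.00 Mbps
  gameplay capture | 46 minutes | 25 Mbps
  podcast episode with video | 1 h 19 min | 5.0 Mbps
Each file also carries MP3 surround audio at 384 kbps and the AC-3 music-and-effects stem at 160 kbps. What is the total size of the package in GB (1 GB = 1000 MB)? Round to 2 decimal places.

Audio total: 384 + 160 = 544 kbps = 0.544 Mbps.
feature film: 11.544 Mbps × 6660 s = 76883.0 Mb
gameplay capture: 25.544 Mbps × 2760 s = 70501.4 Mb
podcast episode with video: 5.544 Mbps × 4740 s = 26278.6 Mb
Total: 173663.0 Mb = 21707.9 MB.
= 21.71 GB.

21.71 GB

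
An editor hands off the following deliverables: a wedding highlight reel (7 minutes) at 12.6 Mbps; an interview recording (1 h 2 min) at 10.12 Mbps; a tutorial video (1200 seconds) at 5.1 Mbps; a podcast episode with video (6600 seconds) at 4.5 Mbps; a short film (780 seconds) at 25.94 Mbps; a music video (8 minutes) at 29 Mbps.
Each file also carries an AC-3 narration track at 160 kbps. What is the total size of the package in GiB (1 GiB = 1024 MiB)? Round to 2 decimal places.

13.39 GiB

Audio: 160 kbps = 0.160 Mbps.
wedding highlight reel: 12.760 Mbps × 420 s = 5359.2 Mb
interview recording: 10.280 Mbps × 3720 s = 38241.6 Mb
tutorial video: 5.260 Mbps × 1200 s = 6312.0 Mb
podcast episode with video: 4.660 Mbps × 6600 s = 30756.0 Mb
short film: 26.100 Mbps × 780 s = 20358.0 Mb
music video: 29.160 Mbps × 480 s = 13996.8 Mb
Total: 115023.6 Mb = 14378.0 MB.
= 13.39 GiB.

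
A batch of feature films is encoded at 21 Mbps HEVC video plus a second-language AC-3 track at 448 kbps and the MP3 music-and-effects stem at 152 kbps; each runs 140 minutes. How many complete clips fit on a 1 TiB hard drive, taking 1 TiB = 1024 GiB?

48

140 min = 8400 s
Audio total: 448 + 152 = 600 kbps = 0.600 Mbps.
Total bitrate: 21.600 Mbps.
Per item: 21.600 Mbps × 8400 s = 181,440 Mb = 22,680 MB.
Capacity: 1 TiB = 8,796,093 Mb; 48.48 items → 48 complete.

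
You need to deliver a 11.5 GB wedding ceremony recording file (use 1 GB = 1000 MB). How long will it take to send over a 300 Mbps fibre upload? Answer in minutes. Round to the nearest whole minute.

File: 11.5 GB = 92000.0 Mb.
At 300 Mbps: 92000.0 / 300 = 306.7 s ≈ 5.11 minutes.

5 minutes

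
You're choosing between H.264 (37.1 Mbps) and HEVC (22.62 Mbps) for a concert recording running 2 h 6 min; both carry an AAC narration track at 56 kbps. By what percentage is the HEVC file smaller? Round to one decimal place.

2 h 6 min = 126 min = 7560 s
Audio: 56 kbps = 0.056 Mbps.
H.264: 37.156 Mbps × 7560 s = 280899.4 Mb = 32.701 GiB.
HEVC: 22.676 Mbps × 7560 s = 171430.6 Mb = 19.957 GiB.
Reduction: (1 − 19.957/32.701) × 100 = 38.97%.

39.0%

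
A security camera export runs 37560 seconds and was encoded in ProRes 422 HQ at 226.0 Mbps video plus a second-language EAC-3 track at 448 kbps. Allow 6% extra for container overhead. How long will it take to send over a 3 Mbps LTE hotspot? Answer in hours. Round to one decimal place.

Audio: 448 kbps = 0.448 Mbps.
Total bitrate: 226.448 Mbps.
File: 226.448 Mbps × 37560 s = 8505386.9 Mb.
With 6% container overhead: ×1.06. → 9015710.1 Mb.
At 3 Mbps: 9015710.1 / 3 = 3005236.7 s ≈ 835 hours.

834.8 hours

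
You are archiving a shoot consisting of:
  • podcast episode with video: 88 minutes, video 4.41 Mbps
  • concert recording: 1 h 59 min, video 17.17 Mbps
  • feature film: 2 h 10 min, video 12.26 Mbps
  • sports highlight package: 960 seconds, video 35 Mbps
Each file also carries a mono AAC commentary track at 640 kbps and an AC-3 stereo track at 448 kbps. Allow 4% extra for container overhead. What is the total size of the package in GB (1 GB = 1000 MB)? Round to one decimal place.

38.8 GB

Audio total: 640 + 448 = 1088 kbps = 1.088 Mbps.
podcast episode with video: 5.498 Mbps × 5280 s × 1.04 = 30190.6 Mb
concert recording: 18.258 Mbps × 7140 s × 1.04 = 135576.6 Mb
feature film: 13.348 Mbps × 7800 s × 1.04 = 108279.0 Mb
sports highlight package: 36.088 Mbps × 960 s × 1.04 = 36030.3 Mb
Total: 310076.5 Mb = 38759.6 MB.
= 38.76 GB.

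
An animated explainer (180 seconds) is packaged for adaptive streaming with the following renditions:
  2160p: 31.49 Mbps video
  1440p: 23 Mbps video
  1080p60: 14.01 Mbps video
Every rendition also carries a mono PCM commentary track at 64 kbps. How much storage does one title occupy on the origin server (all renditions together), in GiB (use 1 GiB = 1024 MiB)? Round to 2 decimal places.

1.44 GiB

Audio: 64 kbps = 0.064 Mbps.
Sum of rendition bitrates: (31.49+0.064) + (23+0.064) + (14.01+0.064) = 68.692 Mbps.
× 180 s = 12,365 Mb = 1,546 MB = 1.439 GiB.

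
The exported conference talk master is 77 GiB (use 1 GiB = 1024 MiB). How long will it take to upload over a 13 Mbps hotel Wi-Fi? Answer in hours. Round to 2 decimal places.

14.13 hours

File: 77 GiB = 661425.0 Mb.
At 13 Mbps: 661425.0 / 13 = 50878.8 s ≈ 14.1 hours.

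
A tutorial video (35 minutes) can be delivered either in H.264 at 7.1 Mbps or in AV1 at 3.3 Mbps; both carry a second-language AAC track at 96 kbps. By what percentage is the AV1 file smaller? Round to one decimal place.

35 min = 2100 s
Audio: 96 kbps = 0.096 Mbps.
H.264: 7.196 Mbps × 2100 s = 15111.6 Mb = 1.759 GiB.
AV1: 3.396 Mbps × 2100 s = 7131.6 Mb = 0.830 GiB.
Reduction: (1 − 0.830/1.759) × 100 = 52.81%.

52.8%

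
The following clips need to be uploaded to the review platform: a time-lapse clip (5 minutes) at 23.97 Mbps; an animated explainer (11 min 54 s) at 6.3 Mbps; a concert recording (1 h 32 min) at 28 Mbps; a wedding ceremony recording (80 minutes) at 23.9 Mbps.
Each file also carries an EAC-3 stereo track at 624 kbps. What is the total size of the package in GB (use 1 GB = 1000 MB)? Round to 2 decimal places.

Audio: 624 kbps = 0.624 Mbps.
time-lapse clip: 24.594 Mbps × 300 s = 7378.2 Mb
animated explainer: 6.924 Mbps × 714 s = 4943.7 Mb
concert recording: 28.624 Mbps × 5520 s = 158004.5 Mb
wedding ceremony recording: 24.524 Mbps × 4800 s = 117715.2 Mb
Total: 288041.6 Mb = 36005.2 MB.
= 36.01 GB.

36.01 GB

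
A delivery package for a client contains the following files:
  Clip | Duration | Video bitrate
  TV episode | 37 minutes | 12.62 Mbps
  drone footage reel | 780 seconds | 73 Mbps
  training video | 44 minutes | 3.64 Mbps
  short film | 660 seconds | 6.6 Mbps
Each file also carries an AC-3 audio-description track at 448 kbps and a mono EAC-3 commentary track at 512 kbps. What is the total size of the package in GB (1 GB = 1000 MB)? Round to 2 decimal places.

Audio total: 448 + 512 = 960 kbps = 0.960 Mbps.
TV episode: 13.580 Mbps × 2220 s = 30147.6 Mb
drone footage reel: 73.960 Mbps × 780 s = 57688.8 Mb
training video: 4.600 Mbps × 2640 s = 12144.0 Mb
short film: 7.560 Mbps × 660 s = 4989.6 Mb
Total: 104970.0 Mb = 13121.2 MB.
= 13.12 GB.

13.12 GB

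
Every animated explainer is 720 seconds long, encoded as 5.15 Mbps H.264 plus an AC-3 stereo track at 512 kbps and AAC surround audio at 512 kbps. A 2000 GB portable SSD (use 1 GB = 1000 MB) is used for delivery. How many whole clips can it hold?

Audio total: 512 + 512 = 1024 kbps = 1.024 Mbps.
Total bitrate: 6.174 Mbps.
Per item: 6.174 Mbps × 720 s = 4,445 Mb = 555.7 MB.
Capacity: 2000 GB = 16,000,000 Mb; 3599.32 items → 3599 complete.

3599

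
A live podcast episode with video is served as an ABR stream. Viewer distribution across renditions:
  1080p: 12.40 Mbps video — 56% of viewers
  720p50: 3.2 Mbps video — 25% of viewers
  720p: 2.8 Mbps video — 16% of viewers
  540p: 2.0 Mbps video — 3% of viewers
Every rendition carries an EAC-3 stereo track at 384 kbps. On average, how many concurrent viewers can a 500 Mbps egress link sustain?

Audio: 384 kbps = 0.384 Mbps.
Average per-viewer bitrate: 0.56×12.784 + 0.25×3.584 + 0.16×3.184 + 0.03×2.384 = 8.636 Mbps.
500 Mbps = 500.0 Mbps; 500.0 / 8.636 = 57.90 → 57.

57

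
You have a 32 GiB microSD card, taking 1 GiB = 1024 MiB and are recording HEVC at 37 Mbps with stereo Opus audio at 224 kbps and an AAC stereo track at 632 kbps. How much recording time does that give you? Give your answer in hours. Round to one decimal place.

Audio total: 224 + 632 = 856 kbps = 0.856 Mbps.
Total bitrate: 37 + 0.856 = 37.856 Mbps.
Capacity: 32 GiB = 274,878 Mb.
Recording time: 274,878 / 37.856 = 7,261 s ≈ 2.02 hours.

2.0 hours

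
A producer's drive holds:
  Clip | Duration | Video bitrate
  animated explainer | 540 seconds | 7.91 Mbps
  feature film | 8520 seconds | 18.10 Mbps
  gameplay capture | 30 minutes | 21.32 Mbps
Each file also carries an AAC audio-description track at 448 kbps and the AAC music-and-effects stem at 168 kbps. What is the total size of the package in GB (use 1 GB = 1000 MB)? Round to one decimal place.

Audio total: 448 + 168 = 616 kbps = 0.616 Mbps.
animated explainer: 8.526 Mbps × 540 s = 4604.0 Mb
feature film: 18.716 Mbps × 8520 s = 159460.3 Mb
gameplay capture: 21.936 Mbps × 1800 s = 39484.8 Mb
Total: 203549.2 Mb = 25443.6 MB.
= 25.44 GB.

25.4 GB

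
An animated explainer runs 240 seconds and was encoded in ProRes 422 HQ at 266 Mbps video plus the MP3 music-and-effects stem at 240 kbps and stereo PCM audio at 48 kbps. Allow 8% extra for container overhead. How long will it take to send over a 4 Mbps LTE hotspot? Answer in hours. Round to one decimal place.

Audio total: 240 + 48 = 288 kbps = 0.288 Mbps.
Total bitrate: 266.288 Mbps.
File: 266.288 Mbps × 240 s = 63909.1 Mb.
With 8% container overhead: ×1.08. → 69021.8 Mb.
At 4 Mbps: 69021.8 / 4 = 17255.5 s ≈ 4.79 hours.

4.8 hours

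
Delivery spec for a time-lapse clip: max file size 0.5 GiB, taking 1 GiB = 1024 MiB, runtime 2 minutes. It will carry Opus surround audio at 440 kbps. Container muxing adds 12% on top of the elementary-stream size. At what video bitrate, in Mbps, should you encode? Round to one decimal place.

31.5 Mbps

Budget: 0.5 GiB = 4295.0 Mb.
Stream payload after overhead: 4295.0 / 1.12 = 3834.8 Mb.
2 min = 120 s
Total bitrate budget: 3834.8 Mb / 120 s = 31.957 Mbps.
Audio: 440 kbps = 0.440 Mbps.
Video: 31.957 − 0.440 = 31.517 Mbps.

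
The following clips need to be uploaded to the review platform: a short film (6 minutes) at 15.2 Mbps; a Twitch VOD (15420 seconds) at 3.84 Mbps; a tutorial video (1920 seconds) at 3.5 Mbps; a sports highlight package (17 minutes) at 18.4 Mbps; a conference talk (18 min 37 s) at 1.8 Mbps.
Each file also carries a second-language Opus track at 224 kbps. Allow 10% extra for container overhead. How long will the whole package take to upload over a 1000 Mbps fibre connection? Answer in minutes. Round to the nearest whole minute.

Audio: 224 kbps = 0.224 Mbps.
short film: 15.424 Mbps × 360 s × 1.10 = 6107.9 Mb
Twitch VOD: 4.064 Mbps × 15420 s × 1.10 = 68933.6 Mb
tutorial video: 3.724 Mbps × 1920 s × 1.10 = 7865.1 Mb
sports highlight package: 18.624 Mbps × 1020 s × 1.10 = 20896.1 Mb
conference talk: 2.024 Mbps × 1117 s × 1.10 = 2486.9 Mb
Total: 106289.6 Mb = 13286.2 MB.
At 1000 Mbps: 106289.6 / 1000 = 106 s ≈ 1.77 minutes.

2 minutes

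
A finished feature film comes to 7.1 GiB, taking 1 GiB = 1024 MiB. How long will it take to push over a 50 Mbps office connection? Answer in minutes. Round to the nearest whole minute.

20 minutes

File: 7.1 GiB = 60988.5 Mb.
At 50 Mbps: 60988.5 / 50 = 1219.8 s ≈ 20.3 minutes.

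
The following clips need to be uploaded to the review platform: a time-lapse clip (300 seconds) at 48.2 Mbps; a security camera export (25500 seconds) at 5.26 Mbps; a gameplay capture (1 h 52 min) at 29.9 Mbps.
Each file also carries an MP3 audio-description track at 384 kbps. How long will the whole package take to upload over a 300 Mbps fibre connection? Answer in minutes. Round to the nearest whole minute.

Audio: 384 kbps = 0.384 Mbps.
time-lapse clip: 48.584 Mbps × 300 s = 14575.2 Mb
security camera export: 5.644 Mbps × 25500 s = 143922.0 Mb
gameplay capture: 30.284 Mbps × 6720 s = 203508.5 Mb
Total: 362005.7 Mb = 45250.7 MB.
At 300 Mbps: 362005.7 / 300 = 1207 s ≈ 20.1 minutes.

20 minutes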